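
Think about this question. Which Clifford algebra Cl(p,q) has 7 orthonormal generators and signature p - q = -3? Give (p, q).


We need p + q = 7 and p - q = -3.
Adding: 2p = 7 + (-3) = 4, so p = 2.
Then q = 7 - 2 = 5.
(p, q) = (2, 5)


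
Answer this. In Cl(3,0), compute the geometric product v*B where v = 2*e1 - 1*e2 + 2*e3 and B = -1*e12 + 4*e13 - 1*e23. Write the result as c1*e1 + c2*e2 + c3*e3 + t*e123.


vB has grade-1 (vector) and grade-3 (trivector) parts: vB = (v _| B) + (v ^ B).
Vector part <vB>_1:
  e1: -v2*b12 - v3*b13 = -(-1)*(-1) - (2)*(4) = -9
  e2: v1*b12 - v3*b23 = (2)*(-1) - (2)*(-1) = 0
  e3: v1*b13 + v2*b23 = (2)*(4) + (-1)*(-1) = 9
Trivector part <vB>_3:
  e123: v1*b23 - v2*b13 + v3*b12 = (2)*(-1) - (-1)*(4) + (2)*(-1) = 0
vB = -9*e1 + 0*e2 + 9*e3 + 0*e123


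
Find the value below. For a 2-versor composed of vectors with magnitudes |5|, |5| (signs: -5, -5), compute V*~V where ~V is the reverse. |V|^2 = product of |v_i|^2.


Each vector v_i has |v_i|^2 = s_i^2
Squared scales: (-5)^2 = 25, (-5)^2 = 25
|V|^2 = 25 * 25
= 625


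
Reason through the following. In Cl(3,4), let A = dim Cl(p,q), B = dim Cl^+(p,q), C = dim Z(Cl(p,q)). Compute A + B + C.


n = 3 + 4 = 7
Total dim = 2^7 = 128
Even subalgebra dim = 2^6 = 64
n is odd, so center dim = 2
Sum = 128 + 64 + 2 = 194


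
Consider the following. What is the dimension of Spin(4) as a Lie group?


Spin(n) double-covers SO(n); both have Lie algebra so(n) of dimension n(n-1)/2.
n = 4
n(n-1) = 4 * 3 = 12
dim Spin(4) = 12/2 = 6


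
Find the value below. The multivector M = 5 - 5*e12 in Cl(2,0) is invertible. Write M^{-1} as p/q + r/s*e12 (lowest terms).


M = 5 - 5*e12, where e12^2 = -1.
Since M commutes with its reverse ~M = a - b*e12, M * ~M = a^2 - b^2*e12^2 = a^2 + b^2.
So M^{-1} = ~M / (a^2 + b^2) = (a - b*e12)/(a^2 + b^2).
a^2 + b^2 = 25 + 25 = 50
Scalar part = 5/50 = 1/10
Bivector coeff = 5/50 = 1/10
M^{-1} = 1/10 + 1/10*e12


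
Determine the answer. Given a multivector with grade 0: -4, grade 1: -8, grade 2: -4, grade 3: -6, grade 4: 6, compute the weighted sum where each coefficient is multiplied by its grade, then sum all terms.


Grade-weighted sum = sum of grade_k * coefficient_k
0*(-4) = 0
1*(-8) = -8
2*(-4) = -8
3*(-6) = -18
4*6 = 24
Total = 0 + (-8) + (-8) + (-18) + 24 = -10


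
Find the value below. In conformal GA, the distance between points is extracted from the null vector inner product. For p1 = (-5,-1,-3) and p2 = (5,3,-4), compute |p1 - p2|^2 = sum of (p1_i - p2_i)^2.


p1 - p2 = (-10, -4, 1)
|p1 - p2|^2 = (-10)^2 + (-4)^2 + 1^2
= 100 + 16 + 1
= 117


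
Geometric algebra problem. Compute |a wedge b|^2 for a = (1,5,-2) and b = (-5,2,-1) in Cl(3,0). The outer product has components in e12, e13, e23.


a wedge b = (a1*b2 - a2*b1)*e12 + (a1*b3 - a3*b1)*e13 + (a2*b3 - a3*b2)*e23
e12 coeff: 1*2 - 5*(-5) = 2 - (-25) = 27
e13 coeff: 1*(-1) - (-2)*(-5) = -1 - 10 = -11
e23 coeff: 5*(-1) - (-2)*2 = -5 - (-4) = -1
|a wedge b|^2 = 27^2 + (-11)^2 + (-1)^2
= 729 + 121 + 1
= 851


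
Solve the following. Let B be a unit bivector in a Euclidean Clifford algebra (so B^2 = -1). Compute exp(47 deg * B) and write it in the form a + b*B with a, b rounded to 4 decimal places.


For a unit bivector B with B^2 = -1, the exponential series gives
e^(theta*B) = cos(theta) + sin(theta)*B (the GA analogue of Euler's formula).
theta = 47 degrees = 0.820305 rad
cos(47 deg) = 0.6820
sin(47 deg) = 0.7314
exp(theta*B) = 0.6820 + 0.7314*B


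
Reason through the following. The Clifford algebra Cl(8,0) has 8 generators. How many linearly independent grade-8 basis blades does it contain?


Number of grade-k basis blades in Cl(p,q) with n = p + q is C(n, k).
n = 8 + 0 = 8
C(8, 8) = 8! / (8! * 0!)
= 40320 / (40320 * 1)
= 1


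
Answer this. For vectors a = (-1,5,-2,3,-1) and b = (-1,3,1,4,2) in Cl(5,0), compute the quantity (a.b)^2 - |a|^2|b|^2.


a . b = (-1)*(-1) + 5*3 + (-2)*1 + 3*4 + (-1)*2
= 1 + 15 + (-2) + 12 + (-2) = 24
|a|^2 = (-1)^2 + 5^2 + (-2)^2 + 3^2 + (-1)^2 = 40
|b|^2 = (-1)^2 + 3^2 + 1^2 + 4^2 + 2^2 = 31
(a.b)^2 = 24^2 = 576
|a|^2 * |b|^2 = 40 * 31 = 1240
Result = 576 - 1240 = -664


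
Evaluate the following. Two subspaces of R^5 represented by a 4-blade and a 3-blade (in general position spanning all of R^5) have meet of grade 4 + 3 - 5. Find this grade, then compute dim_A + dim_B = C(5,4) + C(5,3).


Meet grade = grade(A) + grade(B) - n
= 4 + 3 - 5 = 2
C(5,4) = 5
C(5,3) = 10
dim_A + dim_B = 5 + 10 = 15


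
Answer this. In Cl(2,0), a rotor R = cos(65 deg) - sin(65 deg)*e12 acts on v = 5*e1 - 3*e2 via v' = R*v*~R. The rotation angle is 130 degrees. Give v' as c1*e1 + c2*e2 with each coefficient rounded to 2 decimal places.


Rotor R = cos(65deg) - sin(65deg)*e12
Rotation angle theta = 2 * 65 = 130 degrees
v' = R*v*~R rotates v by theta.
cos(130deg) = -0.6428, sin(130deg) = 0.7660
v'_1 = 5*cos(130deg) - (-3)*sin(130deg)
= 5*(-0.6428) - (-3)*0.7660
= -0.92
v'_2 = 5*sin(130deg) + (-3)*cos(130deg)
= 5*0.7660 + (-3)*(-0.6428)
= 5.76
v' = -0.92*e1 + 5.76*e2


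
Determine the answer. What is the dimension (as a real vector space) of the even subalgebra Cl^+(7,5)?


Even subalgebra dimension = 2^(n-1)
n = 7 + 5 = 12
2^(12 - 1) = 2^11 = 2048
Verification: sum of C(12,k) for even k = 1 + 66 + 495 + 924 + 495 + 66 + 1 = 2048
Result = 2048


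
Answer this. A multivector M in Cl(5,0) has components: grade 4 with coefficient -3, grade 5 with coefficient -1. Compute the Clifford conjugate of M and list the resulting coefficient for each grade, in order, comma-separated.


Clifford conjugate sign for grade k: (-1)^(k(k+1)/2)
Grade 4: (-1)^(4*5/2) = (-1)^10 = 1, coeff -3 -> -3
Grade 5: (-1)^(5*6/2) = (-1)^15 = -1, coeff -1 -> 1
Conjugated coefficients: -3, 1


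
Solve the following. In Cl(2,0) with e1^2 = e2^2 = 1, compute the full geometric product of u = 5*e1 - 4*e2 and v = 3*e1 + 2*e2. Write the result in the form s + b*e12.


Expand: (5*e1 - 4*e2)(3*e1 + 2*e2)
= 5*3*e1e1 + 5*2*e1e2 + (-4)*3*e2e1 + (-4)*2*e2e2
Using e1^2 = e2^2 = 1, e2e1 = -e1e2:
Scalar part s = 5*3 + (-4)*2 = 15 + (-8) = 7
Bivector part b = 5*2 - (-4)*3 = 10 - (-12) = 22
uv = 7 + 22*e12


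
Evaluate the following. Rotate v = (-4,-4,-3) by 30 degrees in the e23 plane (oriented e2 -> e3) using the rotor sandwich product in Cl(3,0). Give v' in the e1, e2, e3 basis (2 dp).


Rotor R = cos(15deg) - sin(15deg)*e23
Rotation angle theta = 2 * 15 = 30 degrees in the e23 plane (e2 -> e3).
The component perpendicular to the plane (e1) is invariant: v'_1 = v1 = -4.00
cos(30deg) = 0.8660, sin(30deg) = 0.5000
v'_2 = v2*cos(theta) - v3*sin(theta) = -4*0.8660 - (-3)*0.5000 = -1.96
v'_3 = v2*sin(theta) + v3*cos(theta) = -4*0.5000 + (-3)*0.8660 = -4.60
v' = -4.00*e1 - 1.96*e2 - 4.60*e3


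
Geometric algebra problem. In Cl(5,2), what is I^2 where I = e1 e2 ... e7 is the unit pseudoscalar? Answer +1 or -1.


The pseudoscalar I = e1...e_n (product of all n generators) of Cl(p,q) satisfies I^2 = (-1)^(q + n(n-1)/2).
p = 5, q = 2, n = p + q = 7
n(n-1)/2 = 7 * 6 / 2 = 21
Exponent = q + n(n-1)/2 = 2 + 21 = 23
I^2 = (-1)^23 = -1


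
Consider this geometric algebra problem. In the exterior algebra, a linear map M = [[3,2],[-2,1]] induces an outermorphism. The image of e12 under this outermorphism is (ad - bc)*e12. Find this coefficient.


The outermorphism of a linear map f sends e1^e2 to f(e1)^f(e2).
f(e1) = 3*e1 - 2*e2
f(e2) = 2*e1 + 1*e2
f(e1) ^ f(e2) = (3*e1 - 2*e2) ^ (2*e1 + 1*e2)
= 3*1*e12 + (-2)*2*e21
= (3 - (-4))*e12
= 7*e12
Coefficient = 7


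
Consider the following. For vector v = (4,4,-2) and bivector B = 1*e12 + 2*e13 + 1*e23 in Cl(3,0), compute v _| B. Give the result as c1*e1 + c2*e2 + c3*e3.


Left contraction v _| B = <vB>_1 (grade-1 part of the geometric product vB).
Using e1_|e12 = e2, e2_|e12 = -e1, e1_|e13 = e3, e3_|e13 = -e1, e2_|e23 = e3, e3_|e23 = -e2:
e1 coeff: -v2*b12 - v3*b13 = -(4)*(1) - (-2)*(2) = 0
e2 coeff: v1*b12 - v3*b23 = (4)*(1) - (-2)*(1) = 6
e3 coeff: v1*b13 + v2*b23 = (4)*(2) + (4)*(1) = 12
v _| B = 0*e1 + 6*e2 + 12*e3


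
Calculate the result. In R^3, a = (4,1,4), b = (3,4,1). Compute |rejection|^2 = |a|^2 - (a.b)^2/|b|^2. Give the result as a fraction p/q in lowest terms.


|a|^2 = 4^2 + 1^2 + 4^2 = 33
|b|^2 = 3^2 + 4^2 + 1^2 = 26
a . b = 4*3 + 1*4 + 4*1 = 20
(a.b)^2 = 20^2 = 400
|rej|^2 = 33 - 400/26
= (858 - 400)/26
= 458/26
In lowest terms: 229/13


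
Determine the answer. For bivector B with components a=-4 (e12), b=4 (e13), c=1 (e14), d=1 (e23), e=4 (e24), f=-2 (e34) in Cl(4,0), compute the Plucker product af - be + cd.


Plucker relation: af - be + cd
a*f = (-4)*(-2) = 8
b*e = 4*4 = 16
c*d = 1*1 = 1
af - be + cd = 8 - 16 + 1
= -7


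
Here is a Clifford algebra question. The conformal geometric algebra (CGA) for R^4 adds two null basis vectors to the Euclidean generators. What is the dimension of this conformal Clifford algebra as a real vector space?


The conformal model of R^4 uses Cl(5,1): the 4 Euclidean generators plus two extra orthogonal generators e+ (e+^2 = +1) and e- (e-^2 = -1), from which the null vectors e0, einf are built.
Number of generators m = 4 + 2 = 6.
dim Cl(p,q) = 2^m = 2^6 = 64


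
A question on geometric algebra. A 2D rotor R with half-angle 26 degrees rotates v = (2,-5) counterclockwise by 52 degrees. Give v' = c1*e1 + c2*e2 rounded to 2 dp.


Rotor R = cos(26deg) - sin(26deg)*e12
Rotation angle theta = 2 * 26 = 52 degrees
v' = R*v*~R rotates v by theta.
cos(52deg) = 0.6157, sin(52deg) = 0.7880
v'_1 = 2*cos(52deg) - (-5)*sin(52deg)
= 2*0.6157 - (-5)*0.7880
= 5.17
v'_2 = 2*sin(52deg) + (-5)*cos(52deg)
= 2*0.7880 + (-5)*0.6157
= -1.50
v' = 5.17*e1 - 1.50*e2


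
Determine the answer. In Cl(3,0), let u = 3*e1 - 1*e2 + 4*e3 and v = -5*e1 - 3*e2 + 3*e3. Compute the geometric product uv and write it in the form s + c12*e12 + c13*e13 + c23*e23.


In Cl(3,0): e_i^2 = 1, e_ie_j = -e_je_i for i != j.
Scalar part = u . v = 3*(-5) + (-1)*(-3) + 4*3
= -15 + 3 + 12 = 0
e12 coeff = 3*(-3) - (-1)*(-5) = -9 - 5 = -14
e13 coeff = 3*3 - 4*(-5) = 9 - (-20) = 29
e23 coeff = (-1)*3 - 4*(-3) = -3 - (-12) = 9
uv = 0 - 14*e12 + 29*e13 + 9*e23


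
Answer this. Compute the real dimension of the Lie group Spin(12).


Spin(n) double-covers SO(n); both have Lie algebra so(n) of dimension n(n-1)/2.
n = 12
n(n-1) = 12 * 11 = 132
dim Spin(12) = 132/2 = 66


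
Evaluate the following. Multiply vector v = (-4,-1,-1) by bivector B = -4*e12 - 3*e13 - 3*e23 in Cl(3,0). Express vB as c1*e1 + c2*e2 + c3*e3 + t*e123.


vB has grade-1 (vector) and grade-3 (trivector) parts: vB = (v _| B) + (v ^ B).
Vector part <vB>_1:
  e1: -v2*b12 - v3*b13 = -(-1)*(-4) - (-1)*(-3) = -7
  e2: v1*b12 - v3*b23 = (-4)*(-4) - (-1)*(-3) = 13
  e3: v1*b13 + v2*b23 = (-4)*(-3) + (-1)*(-3) = 15
Trivector part <vB>_3:
  e123: v1*b23 - v2*b13 + v3*b12 = (-4)*(-3) - (-1)*(-3) + (-1)*(-4) = 13
vB = -7*e1 + 13*e2 + 15*e3 + 13*e123


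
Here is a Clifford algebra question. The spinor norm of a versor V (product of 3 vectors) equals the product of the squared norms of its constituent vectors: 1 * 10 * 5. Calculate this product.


Spinor norm N(V) = |v1|^2 * |v2|^2 * ... * |v3|^2
= 1 * 10 * 5
Running product: 1, 10, 50
N(V) = 50


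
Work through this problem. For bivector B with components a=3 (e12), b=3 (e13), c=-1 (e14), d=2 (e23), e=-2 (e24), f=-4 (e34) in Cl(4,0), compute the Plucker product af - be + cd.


Plucker relation: af - be + cd
a*f = 3*(-4) = -12
b*e = 3*(-2) = -6
c*d = (-1)*2 = -2
af - be + cd = -12 - (-6) + (-2)
= -8


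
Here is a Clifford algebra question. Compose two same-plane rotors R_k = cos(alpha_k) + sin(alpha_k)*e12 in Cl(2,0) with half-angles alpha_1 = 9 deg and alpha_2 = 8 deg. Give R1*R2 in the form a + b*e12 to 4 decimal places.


Same-plane rotors commute and their half-angles add:
R1*R2 = cos(a1 + a2) + sin(a1 + a2)*e12.
a1 + a2 = 9 + 8 = 17 deg
cos(17 deg) = 0.9563
sin(17 deg) = 0.2924
R1*R2 = 0.9563 + 0.2924*e12


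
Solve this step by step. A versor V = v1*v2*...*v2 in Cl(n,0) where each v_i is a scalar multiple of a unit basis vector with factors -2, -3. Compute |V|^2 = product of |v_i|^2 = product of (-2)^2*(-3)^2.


Each vector v_i has |v_i|^2 = s_i^2
Squared scales: (-2)^2 = 4, (-3)^2 = 9
|V|^2 = 4 * 9
= 36


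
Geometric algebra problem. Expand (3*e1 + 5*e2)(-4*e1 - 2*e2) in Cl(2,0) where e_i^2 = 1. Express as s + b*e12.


Expand: (3*e1 + 5*e2)(-4*e1 - 2*e2)
= 3*(-4)*e1e1 + 3*(-2)*e1e2 + 5*(-4)*e2e1 + 5*(-2)*e2e2
Using e1^2 = e2^2 = 1, e2e1 = -e1e2:
Scalar part s = 3*(-4) + 5*(-2) = -12 + (-10) = -22
Bivector part b = 3*(-2) - 5*(-4) = -6 - (-20) = 14
uv = -22 + 14*e12


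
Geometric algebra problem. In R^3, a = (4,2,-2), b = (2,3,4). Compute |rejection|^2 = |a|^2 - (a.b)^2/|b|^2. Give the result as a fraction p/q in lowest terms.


|a|^2 = 4^2 + 2^2 + (-2)^2 = 24
|b|^2 = 2^2 + 3^2 + 4^2 = 29
a . b = 4*2 + 2*3 + (-2)*4 = 6
(a.b)^2 = 6^2 = 36
|rej|^2 = 24 - 36/29
= (696 - 36)/29
= 660/29
In lowest terms: 660/29


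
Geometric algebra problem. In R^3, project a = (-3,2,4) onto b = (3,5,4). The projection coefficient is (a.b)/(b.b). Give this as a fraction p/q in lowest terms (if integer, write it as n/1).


Projection coefficient = (a . b) / (b . b)
a . b = (-3)*3 + 2*5 + 4*4
= -9 + 10 + 16 = 17
b . b = 3^2 + 5^2 + 4^2
= 9 + 25 + 16 = 50
Coefficient = 17/50
In lowest terms: 17/50


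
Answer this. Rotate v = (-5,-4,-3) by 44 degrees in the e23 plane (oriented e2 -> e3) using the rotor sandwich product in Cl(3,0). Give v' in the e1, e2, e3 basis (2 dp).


Rotor R = cos(22deg) - sin(22deg)*e23
Rotation angle theta = 2 * 22 = 44 degrees in the e23 plane (e2 -> e3).
The component perpendicular to the plane (e1) is invariant: v'_1 = v1 = -5.00
cos(44deg) = 0.7193, sin(44deg) = 0.6947
v'_2 = v2*cos(theta) - v3*sin(theta) = -4*0.7193 - (-3)*0.6947 = -0.79
v'_3 = v2*sin(theta) + v3*cos(theta) = -4*0.6947 + (-3)*0.7193 = -4.94
v' = -5.00*e1 - 0.79*e2 - 4.94*e3


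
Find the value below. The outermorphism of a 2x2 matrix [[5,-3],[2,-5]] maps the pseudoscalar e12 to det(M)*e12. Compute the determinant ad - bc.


The outermorphism of a linear map f sends e1^e2 to f(e1)^f(e2).
f(e1) = 5*e1 + 2*e2
f(e2) = -3*e1 - 5*e2
f(e1) ^ f(e2) = (5*e1 + 2*e2) ^ (-3*e1 - 5*e2)
= 5*(-5)*e12 + 2*(-3)*e21
= (-25 - (-6))*e12
= -19*e12
Coefficient = -19


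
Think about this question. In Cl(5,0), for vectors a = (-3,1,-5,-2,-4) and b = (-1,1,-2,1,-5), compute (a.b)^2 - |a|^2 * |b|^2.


a . b = (-3)*(-1) + 1*1 + (-5)*(-2) + (-2)*1 + (-4)*(-5)
= 3 + 1 + 10 + (-2) + 20 = 32
|a|^2 = (-3)^2 + 1^2 + (-5)^2 + (-2)^2 + (-4)^2 = 55
|b|^2 = (-1)^2 + 1^2 + (-2)^2 + 1^2 + (-5)^2 = 32
(a.b)^2 = 32^2 = 1024
|a|^2 * |b|^2 = 55 * 32 = 1760
Result = 1024 - 1760 = -736


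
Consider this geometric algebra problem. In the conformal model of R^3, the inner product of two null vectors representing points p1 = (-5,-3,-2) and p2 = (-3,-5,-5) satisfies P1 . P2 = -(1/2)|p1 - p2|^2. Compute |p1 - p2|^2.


p1 - p2 = (-2, 2, 3)
|p1 - p2|^2 = (-2)^2 + 2^2 + 3^2
= 4 + 4 + 9
= 17


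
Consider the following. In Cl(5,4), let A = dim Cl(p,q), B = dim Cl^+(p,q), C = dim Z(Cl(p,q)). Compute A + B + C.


n = 5 + 4 = 9
Total dim = 2^9 = 512
Even subalgebra dim = 2^8 = 256
n is odd, so center dim = 2
Sum = 512 + 256 + 2 = 770


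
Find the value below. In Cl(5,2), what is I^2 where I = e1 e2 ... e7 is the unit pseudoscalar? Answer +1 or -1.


The pseudoscalar I = e1...e_n (product of all n generators) of Cl(p,q) satisfies I^2 = (-1)^(q + n(n-1)/2).
p = 5, q = 2, n = p + q = 7
n(n-1)/2 = 7 * 6 / 2 = 21
Exponent = q + n(n-1)/2 = 2 + 21 = 23
I^2 = (-1)^23 = -1


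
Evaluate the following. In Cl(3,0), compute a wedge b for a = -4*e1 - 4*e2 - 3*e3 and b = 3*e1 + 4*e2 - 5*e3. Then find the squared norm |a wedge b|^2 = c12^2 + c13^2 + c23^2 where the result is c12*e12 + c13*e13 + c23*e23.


a wedge b = (a1*b2 - a2*b1)*e12 + (a1*b3 - a3*b1)*e13 + (a2*b3 - a3*b2)*e23
e12 coeff: (-4)*4 - (-4)*3 = -16 - (-12) = -4
e13 coeff: (-4)*(-5) - (-3)*3 = 20 - (-9) = 29
e23 coeff: (-4)*(-5) - (-3)*4 = 20 - (-12) = 32
|a wedge b|^2 = (-4)^2 + 29^2 + 32^2
= 16 + 841 + 1024
= 1881


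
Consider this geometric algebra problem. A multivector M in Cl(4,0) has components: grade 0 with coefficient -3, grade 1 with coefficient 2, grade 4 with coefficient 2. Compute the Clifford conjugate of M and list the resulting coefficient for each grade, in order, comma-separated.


Clifford conjugate sign for grade k: (-1)^(k(k+1)/2)
Grade 0: (-1)^(0*1/2) = (-1)^0 = 1, coeff -3 -> -3
Grade 1: (-1)^(1*2/2) = (-1)^1 = -1, coeff 2 -> -2
Grade 4: (-1)^(4*5/2) = (-1)^10 = 1, coeff 2 -> 2
Conjugated coefficients: -3, -2, 2


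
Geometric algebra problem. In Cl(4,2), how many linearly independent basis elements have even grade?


Even subalgebra dimension = 2^(n-1)
n = 4 + 2 = 6
2^(6 - 1) = 2^5 = 32
Verification: sum of C(6,k) for even k = 1 + 15 + 15 + 1 = 32
Result = 32


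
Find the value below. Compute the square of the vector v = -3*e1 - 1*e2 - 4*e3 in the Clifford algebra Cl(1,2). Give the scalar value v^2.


v^2 = sum of c_i^2 * e_i^2
Positive signature terms (e_i^2 = +1): (-3)^2 = 9
Negative signature terms (e_j^2 = -1): (-1)^2 + (-4)^2 = 17
v^2 = 9 - 17 = -8


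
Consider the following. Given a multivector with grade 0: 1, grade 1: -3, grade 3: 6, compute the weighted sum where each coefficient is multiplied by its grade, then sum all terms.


Grade-weighted sum = sum of grade_k * coefficient_k
0*1 = 0
1*(-3) = -3
3*6 = 18
Total = 0 + (-3) + 18 = 15


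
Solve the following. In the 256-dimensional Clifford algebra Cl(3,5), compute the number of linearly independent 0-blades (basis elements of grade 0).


Number of grade-k basis blades in Cl(p,q) with n = p + q is C(n, k).
n = 3 + 5 = 8
C(8, 0) = 8! / (0! * 8!)
= 40320 / (1 * 40320)
= 1


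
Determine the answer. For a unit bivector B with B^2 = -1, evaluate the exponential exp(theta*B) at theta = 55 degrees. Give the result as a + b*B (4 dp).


For a unit bivector B with B^2 = -1, the exponential series gives
e^(theta*B) = cos(theta) + sin(theta)*B (the GA analogue of Euler's formula).
theta = 55 degrees = 0.959931 rad
cos(55 deg) = 0.5736
sin(55 deg) = 0.8192
exp(theta*B) = 0.5736 + 0.8192*B


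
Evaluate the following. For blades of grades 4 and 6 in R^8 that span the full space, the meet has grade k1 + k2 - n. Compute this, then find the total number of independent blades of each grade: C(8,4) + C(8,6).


Meet grade = grade(A) + grade(B) - n
= 4 + 6 - 8 = 2
C(8,4) = 70
C(8,6) = 28
dim_A + dim_B = 70 + 28 = 98


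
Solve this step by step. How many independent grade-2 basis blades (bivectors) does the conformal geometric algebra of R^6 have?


The conformal model of R^6 uses Cl(7,1) with m = 6 + 2 = 8 generators.
Number of grade-2 blades = C(m, 2) = C(8, 2)
= 8*7/2 = 28


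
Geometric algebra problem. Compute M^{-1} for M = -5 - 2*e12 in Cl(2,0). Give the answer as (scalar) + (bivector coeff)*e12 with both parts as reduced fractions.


M = -5 - 2*e12, where e12^2 = -1.
Since M commutes with its reverse ~M = a - b*e12, M * ~M = a^2 - b^2*e12^2 = a^2 + b^2.
So M^{-1} = ~M / (a^2 + b^2) = (a - b*e12)/(a^2 + b^2).
a^2 + b^2 = 25 + 4 = 29
Scalar part = -5/29 = -5/29
Bivector coeff = 2/29 = 2/29
M^{-1} = -5/29 + 2/29*e12


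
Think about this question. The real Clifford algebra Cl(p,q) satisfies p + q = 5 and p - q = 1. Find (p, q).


We need p + q = 5 and p - q = 1.
Adding: 2p = 5 + 1 = 6, so p = 3.
Then q = 5 - 3 = 2.
(p, q) = (3, 2)


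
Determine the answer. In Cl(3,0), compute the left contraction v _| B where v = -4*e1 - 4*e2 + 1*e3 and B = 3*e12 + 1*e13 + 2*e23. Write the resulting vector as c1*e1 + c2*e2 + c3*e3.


Left contraction v _| B = <vB>_1 (grade-1 part of the geometric product vB).
Using e1_|e12 = e2, e2_|e12 = -e1, e1_|e13 = e3, e3_|e13 = -e1, e2_|e23 = e3, e3_|e23 = -e2:
e1 coeff: -v2*b12 - v3*b13 = -(-4)*(3) - (1)*(1) = 11
e2 coeff: v1*b12 - v3*b23 = (-4)*(3) - (1)*(2) = -14
e3 coeff: v1*b13 + v2*b23 = (-4)*(1) + (-4)*(2) = -12
v _| B = 11*e1 - 14*e2 - 12*e3


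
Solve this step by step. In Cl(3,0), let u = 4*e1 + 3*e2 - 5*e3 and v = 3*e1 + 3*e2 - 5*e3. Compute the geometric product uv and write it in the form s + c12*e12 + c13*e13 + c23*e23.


In Cl(3,0): e_i^2 = 1, e_ie_j = -e_je_i for i != j.
Scalar part = u . v = 4*3 + 3*3 + (-5)*(-5)
= 12 + 9 + 25 = 46
e12 coeff = 4*3 - 3*3 = 12 - 9 = 3
e13 coeff = 4*(-5) - (-5)*3 = -20 - (-15) = -5
e23 coeff = 3*(-5) - (-5)*3 = -15 - (-15) = 0
uv = 46 + 3*e12 - 5*e13 + 0*e23


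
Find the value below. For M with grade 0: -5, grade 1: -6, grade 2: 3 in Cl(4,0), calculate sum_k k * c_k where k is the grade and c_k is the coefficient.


Grade-weighted sum = sum of grade_k * coefficient_k
0*(-5) = 0
1*(-6) = -6
2*3 = 6
Total = 0 + (-6) + 6 = 0


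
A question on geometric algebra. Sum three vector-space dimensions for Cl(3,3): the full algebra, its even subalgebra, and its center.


n = 3 + 3 = 6
Total dim = 2^6 = 64
Even subalgebra dim = 2^5 = 32
n is even, so center dim = 1
Sum = 64 + 32 + 1 = 97


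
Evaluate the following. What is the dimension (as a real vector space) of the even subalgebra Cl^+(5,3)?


Even subalgebra dimension = 2^(n-1)
n = 5 + 3 = 8
2^(8 - 1) = 2^7 = 128
Verification: sum of C(8,k) for even k = 1 + 28 + 70 + 28 + 1 = 128
Result = 128


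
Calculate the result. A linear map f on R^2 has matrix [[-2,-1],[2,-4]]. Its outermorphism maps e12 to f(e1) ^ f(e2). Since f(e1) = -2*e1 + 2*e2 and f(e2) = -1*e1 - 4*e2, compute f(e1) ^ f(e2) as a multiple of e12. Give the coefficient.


The outermorphism of a linear map f sends e1^e2 to f(e1)^f(e2).
f(e1) = -2*e1 + 2*e2
f(e2) = -1*e1 - 4*e2
f(e1) ^ f(e2) = (-2*e1 + 2*e2) ^ (-1*e1 - 4*e2)
= (-2)*(-4)*e12 + 2*(-1)*e21
= (8 - (-2))*e12
= 10*e12
Coefficient = 10


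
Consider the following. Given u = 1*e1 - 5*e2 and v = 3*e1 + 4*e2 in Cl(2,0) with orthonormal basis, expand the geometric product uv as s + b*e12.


Expand: (1*e1 - 5*e2)(3*e1 + 4*e2)
= 1*3*e1e1 + 1*4*e1e2 + (-5)*3*e2e1 + (-5)*4*e2e2
Using e1^2 = e2^2 = 1, e2e1 = -e1e2:
Scalar part s = 1*3 + (-5)*4 = 3 + (-20) = -17
Bivector part b = 1*4 - (-5)*3 = 4 - (-15) = 19
uv = -17 + 19*e12


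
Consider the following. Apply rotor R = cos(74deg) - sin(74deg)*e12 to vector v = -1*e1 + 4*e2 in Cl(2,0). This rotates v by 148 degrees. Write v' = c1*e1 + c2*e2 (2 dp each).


Rotor R = cos(74deg) - sin(74deg)*e12
Rotation angle theta = 2 * 74 = 148 degrees
v' = R*v*~R rotates v by theta.
cos(148deg) = -0.8480, sin(148deg) = 0.5299
v'_1 = -1*cos(148deg) - 4*sin(148deg)
= -1*(-0.8480) - 4*0.5299
= -1.27
v'_2 = -1*sin(148deg) + 4*cos(148deg)
= -1*0.5299 + 4*(-0.8480)
= -3.92
v' = -1.27*e1 - 3.92*e2


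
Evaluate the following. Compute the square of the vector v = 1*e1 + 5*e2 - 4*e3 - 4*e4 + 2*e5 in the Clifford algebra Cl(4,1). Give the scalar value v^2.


v^2 = sum of c_i^2 * e_i^2
Positive signature terms (e_i^2 = +1): 1^2 + 5^2 + (-4)^2 + (-4)^2 = 58
Negative signature terms (e_j^2 = -1): 2^2 = 4
v^2 = 58 - 4 = 54


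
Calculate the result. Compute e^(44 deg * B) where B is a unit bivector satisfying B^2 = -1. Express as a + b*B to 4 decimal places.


For a unit bivector B with B^2 = -1, the exponential series gives
e^(theta*B) = cos(theta) + sin(theta)*B (the GA analogue of Euler's formula).
theta = 44 degrees = 0.767945 rad
cos(44 deg) = 0.7193
sin(44 deg) = 0.6947
exp(theta*B) = 0.7193 + 0.6947*B


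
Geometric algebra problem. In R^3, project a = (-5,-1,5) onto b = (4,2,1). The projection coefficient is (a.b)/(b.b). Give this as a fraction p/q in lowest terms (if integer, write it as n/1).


Projection coefficient = (a . b) / (b . b)
a . b = (-5)*4 + (-1)*2 + 5*1
= -20 + (-2) + 5 = -17
b . b = 4^2 + 2^2 + 1^2
= 16 + 4 + 1 = 21
Coefficient = -17/21
In lowest terms: -17/21


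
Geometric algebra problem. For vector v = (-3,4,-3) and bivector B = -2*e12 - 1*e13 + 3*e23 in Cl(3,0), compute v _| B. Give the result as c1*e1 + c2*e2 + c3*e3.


Left contraction v _| B = <vB>_1 (grade-1 part of the geometric product vB).
Using e1_|e12 = e2, e2_|e12 = -e1, e1_|e13 = e3, e3_|e13 = -e1, e2_|e23 = e3, e3_|e23 = -e2:
e1 coeff: -v2*b12 - v3*b13 = -(4)*(-2) - (-3)*(-1) = 5
e2 coeff: v1*b12 - v3*b23 = (-3)*(-2) - (-3)*(3) = 15
e3 coeff: v1*b13 + v2*b23 = (-3)*(-1) + (4)*(3) = 15
v _| B = 5*e1 + 15*e2 + 15*e3


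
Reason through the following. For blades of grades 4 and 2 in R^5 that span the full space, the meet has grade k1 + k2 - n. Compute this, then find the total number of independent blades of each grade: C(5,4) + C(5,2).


Meet grade = grade(A) + grade(B) - n
= 4 + 2 - 5 = 1
C(5,4) = 5
C(5,2) = 10
dim_A + dim_B = 5 + 10 = 15


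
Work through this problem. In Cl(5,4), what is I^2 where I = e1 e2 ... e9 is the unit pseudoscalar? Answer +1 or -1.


The pseudoscalar I = e1...e_n (product of all n generators) of Cl(p,q) satisfies I^2 = (-1)^(q + n(n-1)/2).
p = 5, q = 4, n = p + q = 9
n(n-1)/2 = 9 * 8 / 2 = 36
Exponent = q + n(n-1)/2 = 4 + 36 = 40
I^2 = (-1)^40 = +1


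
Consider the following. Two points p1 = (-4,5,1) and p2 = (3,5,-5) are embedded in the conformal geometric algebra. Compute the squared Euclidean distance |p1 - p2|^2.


p1 - p2 = (-7, 0, 6)
|p1 - p2|^2 = (-7)^2 + 0^2 + 6^2
= 49 + 0 + 36
= 85


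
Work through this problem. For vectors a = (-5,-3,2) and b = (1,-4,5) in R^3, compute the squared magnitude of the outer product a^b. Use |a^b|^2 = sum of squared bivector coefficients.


a wedge b = (a1*b2 - a2*b1)*e12 + (a1*b3 - a3*b1)*e13 + (a2*b3 - a3*b2)*e23
e12 coeff: (-5)*(-4) - (-3)*1 = 20 - (-3) = 23
e13 coeff: (-5)*5 - 2*1 = -25 - 2 = -27
e23 coeff: (-3)*5 - 2*(-4) = -15 - (-8) = -7
|a wedge b|^2 = 23^2 + (-27)^2 + (-7)^2
= 529 + 729 + 49
= 1307


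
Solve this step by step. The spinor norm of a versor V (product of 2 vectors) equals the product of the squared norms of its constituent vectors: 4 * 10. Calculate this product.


Spinor norm N(V) = |v1|^2 * |v2|^2 * ... * |v2|^2
= 4 * 10
Running product: 4, 40
N(V) = 40


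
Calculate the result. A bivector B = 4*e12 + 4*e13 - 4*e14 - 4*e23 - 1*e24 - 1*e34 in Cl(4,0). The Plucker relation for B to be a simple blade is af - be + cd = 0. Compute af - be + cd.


Plucker relation: af - be + cd
a*f = 4*(-1) = -4
b*e = 4*(-1) = -4
c*d = (-4)*(-4) = 16
af - be + cd = -4 - (-4) + 16
= 16


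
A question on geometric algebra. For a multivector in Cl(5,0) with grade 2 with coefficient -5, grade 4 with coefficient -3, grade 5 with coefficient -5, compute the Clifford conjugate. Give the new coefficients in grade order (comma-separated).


Clifford conjugate sign for grade k: (-1)^(k(k+1)/2)
Grade 2: (-1)^(2*3/2) = (-1)^3 = -1, coeff -5 -> 5
Grade 4: (-1)^(4*5/2) = (-1)^10 = 1, coeff -3 -> -3
Grade 5: (-1)^(5*6/2) = (-1)^15 = -1, coeff -5 -> 5
Conjugated coefficients: 5, -3, 5


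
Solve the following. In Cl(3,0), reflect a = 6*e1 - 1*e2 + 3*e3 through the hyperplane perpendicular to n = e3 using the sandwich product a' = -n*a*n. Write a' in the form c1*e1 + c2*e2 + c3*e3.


Reflection formula: a' = -n*a*n, with n = e3 (unit vector, n^2 = 1).
For reflection through hyperplane perp to e3:
The component along e3 flips sign, others stay.
a = (6, -1, 3)
a' = (6, -1, -3)
a' = 6*e1 - 1*e2 - 3*e3


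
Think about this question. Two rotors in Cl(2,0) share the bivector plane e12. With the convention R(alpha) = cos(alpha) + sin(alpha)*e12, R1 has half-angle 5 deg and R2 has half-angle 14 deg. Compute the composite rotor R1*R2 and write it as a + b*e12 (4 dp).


Same-plane rotors commute and their half-angles add:
R1*R2 = cos(a1 + a2) + sin(a1 + a2)*e12.
a1 + a2 = 5 + 14 = 19 deg
cos(19 deg) = 0.9455
sin(19 deg) = 0.3256
R1*R2 = 0.9455 + 0.3256*e12


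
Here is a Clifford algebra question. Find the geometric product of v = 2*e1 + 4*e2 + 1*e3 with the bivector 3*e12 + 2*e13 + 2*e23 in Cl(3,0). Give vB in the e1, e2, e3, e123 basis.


vB has grade-1 (vector) and grade-3 (trivector) parts: vB = (v _| B) + (v ^ B).
Vector part <vB>_1:
  e1: -v2*b12 - v3*b13 = -(4)*(3) - (1)*(2) = -14
  e2: v1*b12 - v3*b23 = (2)*(3) - (1)*(2) = 4
  e3: v1*b13 + v2*b23 = (2)*(2) + (4)*(2) = 12
Trivector part <vB>_3:
  e123: v1*b23 - v2*b13 + v3*b12 = (2)*(2) - (4)*(2) + (1)*(3) = -1
vB = -14*e1 + 4*e2 + 12*e3 - 1*e123


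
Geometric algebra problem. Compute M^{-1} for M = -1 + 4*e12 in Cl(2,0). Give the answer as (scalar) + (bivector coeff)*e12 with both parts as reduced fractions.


M = -1 + 4*e12, where e12^2 = -1.
Since M commutes with its reverse ~M = a - b*e12, M * ~M = a^2 - b^2*e12^2 = a^2 + b^2.
So M^{-1} = ~M / (a^2 + b^2) = (a - b*e12)/(a^2 + b^2).
a^2 + b^2 = 1 + 16 = 17
Scalar part = -1/17 = -1/17
Bivector coeff = -4/17 = -4/17
M^{-1} = -1/17 - 4/17*e12


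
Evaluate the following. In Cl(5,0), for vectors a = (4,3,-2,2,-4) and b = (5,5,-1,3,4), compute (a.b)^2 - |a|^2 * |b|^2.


a . b = 4*5 + 3*5 + (-2)*(-1) + 2*3 + (-4)*4
= 20 + 15 + 2 + 6 + (-16) = 27
|a|^2 = 4^2 + 3^2 + (-2)^2 + 2^2 + (-4)^2 = 49
|b|^2 = 5^2 + 5^2 + (-1)^2 + 3^2 + 4^2 = 76
(a.b)^2 = 27^2 = 729
|a|^2 * |b|^2 = 49 * 76 = 3724
Result = 729 - 3724 = -2995


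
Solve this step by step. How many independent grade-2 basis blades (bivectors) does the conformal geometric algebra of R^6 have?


The conformal model of R^6 uses Cl(7,1) with m = 6 + 2 = 8 generators.
Number of grade-2 blades = C(m, 2) = C(8, 2)
= 8*7/2 = 28


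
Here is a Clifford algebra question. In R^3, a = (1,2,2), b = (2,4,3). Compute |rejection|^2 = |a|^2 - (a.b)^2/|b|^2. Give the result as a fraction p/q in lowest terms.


|a|^2 = 1^2 + 2^2 + 2^2 = 9
|b|^2 = 2^2 + 4^2 + 3^2 = 29
a . b = 1*2 + 2*4 + 2*3 = 16
(a.b)^2 = 16^2 = 256
|rej|^2 = 9 - 256/29
= (261 - 256)/29
= 5/29
In lowest terms: 5/29


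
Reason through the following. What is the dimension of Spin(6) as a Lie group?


Spin(n) double-covers SO(n); both have Lie algebra so(n) of dimension n(n-1)/2.
n = 6
n(n-1) = 6 * 5 = 30
dim Spin(6) = 30/2 = 15


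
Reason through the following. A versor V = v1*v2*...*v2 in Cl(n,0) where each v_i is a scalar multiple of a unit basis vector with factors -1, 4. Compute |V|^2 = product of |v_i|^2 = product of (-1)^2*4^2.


Each vector v_i has |v_i|^2 = s_i^2
Squared scales: (-1)^2 = 1, 4^2 = 16
|V|^2 = 1 * 16
= 16


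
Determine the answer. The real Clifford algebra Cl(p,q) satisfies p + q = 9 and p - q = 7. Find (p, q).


We need p + q = 9 and p - q = 7.
Adding: 2p = 9 + 7 = 16, so p = 8.
Then q = 9 - 8 = 1.
(p, q) = (8, 1)


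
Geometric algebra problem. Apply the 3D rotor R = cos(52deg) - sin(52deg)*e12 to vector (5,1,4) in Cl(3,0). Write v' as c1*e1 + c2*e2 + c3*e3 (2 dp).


Rotor R = cos(52deg) - sin(52deg)*e12
Rotation angle theta = 2 * 52 = 104 degrees in the e12 plane (e1 -> e2).
The component perpendicular to the plane (e3) is invariant: v'_3 = v3 = 4.00
cos(104deg) = -0.2419, sin(104deg) = 0.9703
v'_1 = v1*cos(theta) - v2*sin(theta) = 5*(-0.2419) - 1*0.9703 = -2.18
v'_2 = v1*sin(theta) + v2*cos(theta) = 5*0.9703 + 1*(-0.2419) = 4.61
v' = -2.18*e1 + 4.61*e2 + 4.00*e3


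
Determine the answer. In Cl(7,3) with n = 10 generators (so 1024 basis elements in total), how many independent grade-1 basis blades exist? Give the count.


Number of grade-k basis blades in Cl(p,q) with n = p + q is C(n, k).
n = 7 + 3 = 10
C(10, 1) = 10! / (1! * 9!)
= 3628800 / (1 * 362880)
= 10


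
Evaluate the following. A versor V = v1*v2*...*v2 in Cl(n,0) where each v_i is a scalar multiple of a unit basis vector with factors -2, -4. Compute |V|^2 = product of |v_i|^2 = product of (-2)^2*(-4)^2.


Each vector v_i has |v_i|^2 = s_i^2
Squared scales: (-2)^2 = 4, (-4)^2 = 16
|V|^2 = 4 * 16
= 64


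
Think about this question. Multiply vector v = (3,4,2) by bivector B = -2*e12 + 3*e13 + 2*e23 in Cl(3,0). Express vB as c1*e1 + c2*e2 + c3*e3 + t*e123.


vB has grade-1 (vector) and grade-3 (trivector) parts: vB = (v _| B) + (v ^ B).
Vector part <vB>_1:
  e1: -v2*b12 - v3*b13 = -(4)*(-2) - (2)*(3) = 2
  e2: v1*b12 - v3*b23 = (3)*(-2) - (2)*(2) = -10
  e3: v1*b13 + v2*b23 = (3)*(3) + (4)*(2) = 17
Trivector part <vB>_3:
  e123: v1*b23 - v2*b13 + v3*b12 = (3)*(2) - (4)*(3) + (2)*(-2) = -10
vB = 2*e1 - 10*e2 + 17*e3 - 10*e123


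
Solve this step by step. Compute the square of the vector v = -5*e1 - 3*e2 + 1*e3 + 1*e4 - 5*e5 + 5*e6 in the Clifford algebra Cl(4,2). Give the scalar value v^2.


v^2 = sum of c_i^2 * e_i^2
Positive signature terms (e_i^2 = +1): (-5)^2 + (-3)^2 + 1^2 + 1^2 = 36
Negative signature terms (e_j^2 = -1): (-5)^2 + 5^2 = 50
v^2 = 36 - 50 = -14


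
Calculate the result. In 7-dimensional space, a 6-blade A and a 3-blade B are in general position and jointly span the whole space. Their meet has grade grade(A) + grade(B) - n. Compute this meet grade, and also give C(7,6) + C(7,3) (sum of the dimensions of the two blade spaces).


Meet grade = grade(A) + grade(B) - n
= 6 + 3 - 7 = 2
C(7,6) = 7
C(7,3) = 35
dim_A + dim_B = 7 + 35 = 42


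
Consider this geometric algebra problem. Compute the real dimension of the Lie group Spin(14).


Spin(n) double-covers SO(n); both have Lie algebra so(n) of dimension n(n-1)/2.
n = 14
n(n-1) = 14 * 13 = 182
dim Spin(14) = 182/2 = 91


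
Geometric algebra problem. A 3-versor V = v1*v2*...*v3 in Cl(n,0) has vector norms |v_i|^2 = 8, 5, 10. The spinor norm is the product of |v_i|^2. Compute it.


Spinor norm N(V) = |v1|^2 * |v2|^2 * ... * |v3|^2
= 8 * 5 * 10
Running product: 8, 40, 400
N(V) = 400


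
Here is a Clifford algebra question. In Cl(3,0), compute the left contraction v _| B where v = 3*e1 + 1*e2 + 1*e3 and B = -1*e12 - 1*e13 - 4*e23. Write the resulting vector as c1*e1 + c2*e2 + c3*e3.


Left contraction v _| B = <vB>_1 (grade-1 part of the geometric product vB).
Using e1_|e12 = e2, e2_|e12 = -e1, e1_|e13 = e3, e3_|e13 = -e1, e2_|e23 = e3, e3_|e23 = -e2:
e1 coeff: -v2*b12 - v3*b13 = -(1)*(-1) - (1)*(-1) = 2
e2 coeff: v1*b12 - v3*b23 = (3)*(-1) - (1)*(-4) = 1
e3 coeff: v1*b13 + v2*b23 = (3)*(-1) + (1)*(-4) = -7
v _| B = 2*e1 + 1*e2 - 7*e3


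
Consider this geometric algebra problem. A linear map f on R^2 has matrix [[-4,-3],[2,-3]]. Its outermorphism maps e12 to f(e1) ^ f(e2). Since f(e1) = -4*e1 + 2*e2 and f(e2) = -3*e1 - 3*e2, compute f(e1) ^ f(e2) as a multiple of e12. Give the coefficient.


The outermorphism of a linear map f sends e1^e2 to f(e1)^f(e2).
f(e1) = -4*e1 + 2*e2
f(e2) = -3*e1 - 3*e2
f(e1) ^ f(e2) = (-4*e1 + 2*e2) ^ (-3*e1 - 3*e2)
= (-4)*(-3)*e12 + 2*(-3)*e21
= (12 - (-6))*e12
= 18*e12
Coefficient = 18


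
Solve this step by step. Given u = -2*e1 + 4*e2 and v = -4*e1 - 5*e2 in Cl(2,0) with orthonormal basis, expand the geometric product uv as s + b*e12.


Expand: (-2*e1 + 4*e2)(-4*e1 - 5*e2)
= (-2)*(-4)*e1e1 + (-2)*(-5)*e1e2 + 4*(-4)*e2e1 + 4*(-5)*e2e2
Using e1^2 = e2^2 = 1, e2e1 = -e1e2:
Scalar part s = (-2)*(-4) + 4*(-5) = 8 + (-20) = -12
Bivector part b = (-2)*(-5) - 4*(-4) = 10 - (-16) = 26
uv = -12 + 26*e12


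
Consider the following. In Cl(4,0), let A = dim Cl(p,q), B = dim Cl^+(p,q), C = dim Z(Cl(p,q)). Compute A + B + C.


n = 4 + 0 = 4
Total dim = 2^4 = 16
Even subalgebra dim = 2^3 = 8
n is even, so center dim = 1
Sum = 16 + 8 + 1 = 25


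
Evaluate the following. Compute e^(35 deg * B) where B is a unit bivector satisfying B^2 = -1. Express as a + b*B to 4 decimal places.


For a unit bivector B with B^2 = -1, the exponential series gives
e^(theta*B) = cos(theta) + sin(theta)*B (the GA analogue of Euler's formula).
theta = 35 degrees = 0.610865 rad
cos(35 deg) = 0.8192
sin(35 deg) = 0.5736
exp(theta*B) = 0.8192 + 0.5736*B


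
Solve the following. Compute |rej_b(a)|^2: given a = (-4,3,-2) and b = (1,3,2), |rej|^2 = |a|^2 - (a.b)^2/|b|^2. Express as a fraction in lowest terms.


|a|^2 = (-4)^2 + 3^2 + (-2)^2 = 29
|b|^2 = 1^2 + 3^2 + 2^2 = 14
a . b = (-4)*1 + 3*3 + (-2)*2 = 1
(a.b)^2 = 1^2 = 1
|rej|^2 = 29 - 1/14
= (406 - 1)/14
= 405/14
In lowest terms: 405/14


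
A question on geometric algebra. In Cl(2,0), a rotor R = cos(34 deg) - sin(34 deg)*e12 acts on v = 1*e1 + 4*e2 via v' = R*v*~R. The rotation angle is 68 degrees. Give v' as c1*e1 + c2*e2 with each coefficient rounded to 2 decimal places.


Rotor R = cos(34deg) - sin(34deg)*e12
Rotation angle theta = 2 * 34 = 68 degrees
v' = R*v*~R rotates v by theta.
cos(68deg) = 0.3746, sin(68deg) = 0.9272
v'_1 = 1*cos(68deg) - 4*sin(68deg)
= 1*0.3746 - 4*0.9272
= -3.33
v'_2 = 1*sin(68deg) + 4*cos(68deg)
= 1*0.9272 + 4*0.3746
= 2.43
v' = -3.33*e1 + 2.43*e2


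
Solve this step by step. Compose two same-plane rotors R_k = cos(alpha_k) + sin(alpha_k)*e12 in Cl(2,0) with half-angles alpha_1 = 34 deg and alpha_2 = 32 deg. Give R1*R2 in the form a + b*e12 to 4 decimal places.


Same-plane rotors commute and their half-angles add:
R1*R2 = cos(a1 + a2) + sin(a1 + a2)*e12.
a1 + a2 = 34 + 32 = 66 deg
cos(66 deg) = 0.4067
sin(66 deg) = 0.9135
R1*R2 = 0.4067 + 0.9135*e12


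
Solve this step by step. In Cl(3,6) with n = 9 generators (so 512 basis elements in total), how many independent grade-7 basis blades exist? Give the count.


Number of grade-k basis blades in Cl(p,q) with n = p + q is C(n, k).
n = 3 + 6 = 9
C(9, 7) = 9! / (7! * 2!)
= 362880 / (5040 * 2)
= 36


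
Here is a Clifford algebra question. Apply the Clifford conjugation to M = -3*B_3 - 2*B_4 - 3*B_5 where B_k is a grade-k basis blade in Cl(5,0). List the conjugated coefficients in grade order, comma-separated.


Clifford conjugate sign for grade k: (-1)^(k(k+1)/2)
Grade 3: (-1)^(3*4/2) = (-1)^6 = 1, coeff -3 -> -3
Grade 4: (-1)^(4*5/2) = (-1)^10 = 1, coeff -2 -> -2
Grade 5: (-1)^(5*6/2) = (-1)^15 = -1, coeff -3 -> 3
Conjugated coefficients: -3, -2, 3


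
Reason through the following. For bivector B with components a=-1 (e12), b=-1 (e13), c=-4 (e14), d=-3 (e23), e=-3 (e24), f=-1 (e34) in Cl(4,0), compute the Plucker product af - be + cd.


Plucker relation: af - be + cd
a*f = (-1)*(-1) = 1
b*e = (-1)*(-3) = 3
c*d = (-4)*(-3) = 12
af - be + cd = 1 - 3 + 12
= 10


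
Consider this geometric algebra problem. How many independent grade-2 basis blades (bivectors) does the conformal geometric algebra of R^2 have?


The conformal model of R^2 uses Cl(3,1) with m = 2 + 2 = 4 generators.
Number of grade-2 blades = C(m, 2) = C(4, 2)
= 4*3/2 = 6


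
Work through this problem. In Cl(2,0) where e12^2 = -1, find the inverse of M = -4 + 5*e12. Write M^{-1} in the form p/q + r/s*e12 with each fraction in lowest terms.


M = -4 + 5*e12, where e12^2 = -1.
Since M commutes with its reverse ~M = a - b*e12, M * ~M = a^2 - b^2*e12^2 = a^2 + b^2.
So M^{-1} = ~M / (a^2 + b^2) = (a - b*e12)/(a^2 + b^2).
a^2 + b^2 = 16 + 25 = 41
Scalar part = -4/41 = -4/41
Bivector coeff = -5/41 = -5/41
M^{-1} = -4/41 - 5/41*e12


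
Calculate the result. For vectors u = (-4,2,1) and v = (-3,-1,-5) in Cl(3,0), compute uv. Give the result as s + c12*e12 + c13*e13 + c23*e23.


In Cl(3,0): e_i^2 = 1, e_ie_j = -e_je_i for i != j.
Scalar part = u . v = (-4)*(-3) + 2*(-1) + 1*(-5)
= 12 + (-2) + (-5) = 5
e12 coeff = (-4)*(-1) - 2*(-3) = 4 - (-6) = 10
e13 coeff = (-4)*(-5) - 1*(-3) = 20 - (-3) = 23
e23 coeff = 2*(-5) - 1*(-1) = -10 - (-1) = -9
uv = 5 + 10*e12 + 23*e13 - 9*e23


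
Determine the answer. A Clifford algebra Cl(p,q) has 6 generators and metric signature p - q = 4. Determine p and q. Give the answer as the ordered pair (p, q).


We need p + q = 6 and p - q = 4.
Adding: 2p = 6 + 4 = 10, so p = 5.
Then q = 6 - 5 = 1.
(p, q) = (5, 1)


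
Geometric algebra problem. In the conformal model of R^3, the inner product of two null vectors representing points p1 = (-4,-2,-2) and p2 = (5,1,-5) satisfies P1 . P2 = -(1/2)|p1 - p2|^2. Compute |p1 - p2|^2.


p1 - p2 = (-9, -3, 3)
|p1 - p2|^2 = (-9)^2 + (-3)^2 + 3^2
= 81 + 9 + 9
= 99


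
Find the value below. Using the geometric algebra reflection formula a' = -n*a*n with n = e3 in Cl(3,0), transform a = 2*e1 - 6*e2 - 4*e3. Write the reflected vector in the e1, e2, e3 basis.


Reflection formula: a' = -n*a*n, with n = e3 (unit vector, n^2 = 1).
For reflection through hyperplane perp to e3:
The component along e3 flips sign, others stay.
a = (2, -6, -4)
a' = (2, -6, 4)
a' = 2*e1 - 6*e2 + 4*e3
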